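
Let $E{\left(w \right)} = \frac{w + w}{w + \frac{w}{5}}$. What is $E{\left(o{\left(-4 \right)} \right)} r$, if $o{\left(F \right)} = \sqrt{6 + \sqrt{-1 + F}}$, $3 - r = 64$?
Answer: $- \frac{305}{3} \approx -101.67$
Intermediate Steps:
$r = -61$ ($r = 3 - 64 = -61$)
$E{\left(w \right)} = \frac{5}{3}$ ($E{\left(w \right)} = \frac{2 w}{w + w \frac{1}{5}} = \frac{2 w}{w + \frac{w}{5}} = \frac{2 w}{\frac{6}{5} w} = 2 w \frac{5}{6 w} = \frac{5}{3}$)
$E{\left(o{\left(-4 \right)} \right)} r = \frac{5}{3} \left(-61\right) = - \frac{305}{3}$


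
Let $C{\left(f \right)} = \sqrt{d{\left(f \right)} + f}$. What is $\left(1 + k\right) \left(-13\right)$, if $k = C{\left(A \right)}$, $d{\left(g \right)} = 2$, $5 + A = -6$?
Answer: $-13 - 39 i \approx -13.0 - 39.0 i$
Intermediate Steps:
$A = -11$ ($A = -5 - 6 = -11$)
$C{\left(f \right)} = \sqrt{2 + f}$
$k = 3 i$ ($k = \sqrt{2 - 11} = \sqrt{-9} = 3 i \approx 3.0 i$)
$\left(1 + k\right) \left(-13\right) = \left(1 + 3 i\right) \left(-13\right) = -13 - 39 i$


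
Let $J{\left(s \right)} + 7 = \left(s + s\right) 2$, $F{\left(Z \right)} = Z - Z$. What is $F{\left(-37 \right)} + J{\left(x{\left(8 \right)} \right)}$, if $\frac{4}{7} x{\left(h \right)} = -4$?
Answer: $-35$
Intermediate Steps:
$x{\left(h \right)} = -7$ ($x{\left(h \right)} = \frac{7}{4} \left(-4\right) = -7$)
$F{\left(Z \right)} = 0$
$J{\left(s \right)} = -7 + 4 s$ ($J{\left(s \right)} = -7 + \left(s + s\right) 2 = -7 + 2 s 2 = -7 + 4 s$)
$F{\left(-37 \right)} + J{\left(x{\left(8 \right)} \right)} = 0 + \left(-7 + 4 \left(-7\right)\right) = 0 - 35 = -35$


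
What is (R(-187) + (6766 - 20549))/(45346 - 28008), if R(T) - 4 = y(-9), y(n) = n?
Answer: -6894/8669 ≈ -0.79525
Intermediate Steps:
R(T) = -5 (R(T) = 4 - 9 = -5)
(R(-187) + (6766 - 20549))/(45346 - 28008) = (-5 + (6766 - 20549))/(45346 - 28008) = (-5 - 13783)/17338 = -13788*1/17338 = -6894/8669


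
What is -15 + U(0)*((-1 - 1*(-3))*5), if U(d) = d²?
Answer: -15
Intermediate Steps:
-15 + U(0)*((-1 - 1*(-3))*5) = -15 + 0²*((-1 - 1*(-3))*5) = -15 + 0*((-1 + 3)*5) = -15 + 0*(2*5) = -15 + 0*10 = -15 + 0 = -15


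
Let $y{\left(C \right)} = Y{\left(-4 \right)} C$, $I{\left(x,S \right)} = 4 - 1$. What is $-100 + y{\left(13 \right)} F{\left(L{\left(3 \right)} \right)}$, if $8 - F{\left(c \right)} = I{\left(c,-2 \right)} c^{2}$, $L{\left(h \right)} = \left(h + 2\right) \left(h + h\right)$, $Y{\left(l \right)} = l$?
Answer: $139884$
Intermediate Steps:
$I{\left(x,S \right)} = 3$ ($I{\left(x,S \right)} = 4 - 1 = 3$)
$L{\left(h \right)} = 2 h \left(2 + h\right)$ ($L{\left(h \right)} = \left(2 + h\right) 2 h = 2 h \left(2 + h\right)$)
$y{\left(C \right)} = - 4 C$
$F{\left(c \right)} = 8 - 3 c^{2}$
$-100 + y{\left(13 \right)} F{\left(L{\left(3 \right)} \right)} = -100 + \left(-4\right) 13 \left(8 - 3 \left(2 \cdot 3 \left(2 + 3\right)\right)^{2}\right) = -100 - 52 \left(8 - 3 \left(2 \cdot 3 \cdot 5\right)^{2}\right) = -100 - 52 \left(8 - 3 \cdot 30^{2}\right) = -100 - 52 \left(8 - 2700\right) = -100 - -139984 = -100 + 139984 = 139884$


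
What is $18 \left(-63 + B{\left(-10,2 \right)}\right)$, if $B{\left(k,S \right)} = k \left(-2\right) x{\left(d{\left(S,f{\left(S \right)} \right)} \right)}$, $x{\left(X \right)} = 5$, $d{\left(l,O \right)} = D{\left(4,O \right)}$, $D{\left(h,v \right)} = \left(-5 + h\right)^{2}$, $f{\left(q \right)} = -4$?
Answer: $666$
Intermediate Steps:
$d{\left(l,O \right)} = 1$ ($d{\left(l,O \right)} = \left(-5 + 4\right)^{2} = \left(-1\right)^{2} = 1$)
$B{\left(k,S \right)} = - 10 k$ ($B{\left(k,S \right)} = k \left(-2\right) 5 = - 2 k 5 = - 10 k$)
$18 \left(-63 + B{\left(-10,2 \right)}\right) = 18 \left(-63 - -100\right) = 18 \left(-63 + 100\right) = 18 \cdot 37 = 666$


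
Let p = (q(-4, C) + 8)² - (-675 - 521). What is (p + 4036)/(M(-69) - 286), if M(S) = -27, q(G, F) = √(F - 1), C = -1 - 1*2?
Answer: -5292/313 - 32*I/313 ≈ -16.907 - 0.10224*I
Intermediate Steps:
C = -3 (C = -1 - 2 = -3)
q(G, F) = √(-1 + F)
p = 1196 + (8 + 2*I)² (p = (√(-1 - 3) + 8)² - (-675 - 521) = (√(-4) + 8)² - 1*(-1196) = (2*I + 8)² + 1196 = (8 + 2*I)² + 1196 = 1196 + (8 + 2*I)² ≈ 1256.0 + 32.0*I)
(p + 4036)/(M(-69) - 286) = ((1256 + 32*I) + 4036)/(-27 - 286) = (5292 + 32*I)/(-313) = (5292 + 32*I)*(-1/313) = -5292/313 - 32*I/313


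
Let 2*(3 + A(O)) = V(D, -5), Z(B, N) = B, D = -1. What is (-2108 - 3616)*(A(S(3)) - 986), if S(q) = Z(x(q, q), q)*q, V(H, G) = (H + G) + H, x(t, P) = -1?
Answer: 5681070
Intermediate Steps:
V(H, G) = G + 2*H (V(H, G) = (G + H) + H = G + 2*H)
S(q) = -q
A(O) = -13/2 (A(O) = -3 + (-5 + 2*(-1))/2 = -3 + (-5 - 2)/2 = -3 + (1/2)*(-7) = -3 - 7/2 = -13/2)
(-2108 - 3616)*(A(S(3)) - 986) = (-2108 - 3616)*(-13/2 - 986) = -5724*(-1985/2) = 5681070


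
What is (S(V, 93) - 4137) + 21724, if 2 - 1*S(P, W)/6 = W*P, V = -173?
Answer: 114133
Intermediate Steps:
S(P, W) = 12 - 6*P*W (S(P, W) = 12 - 6*W*P = 12 - 6*P*W)
(S(V, 93) - 4137) + 21724 = ((12 - 6*(-173)*93) - 4137) + 21724 = ((12 + 96534) - 4137) + 21724 = (96546 - 4137) + 21724 = 92409 + 21724 = 114133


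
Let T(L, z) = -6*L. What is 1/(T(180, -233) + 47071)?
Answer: 1/45991 ≈ 2.1743e-5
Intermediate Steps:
1/(T(180, -233) + 47071) = 1/(-6*180 + 47071) = 1/(-1080 + 47071) = 1/45991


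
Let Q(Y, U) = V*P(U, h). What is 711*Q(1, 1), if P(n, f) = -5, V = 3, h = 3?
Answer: -10665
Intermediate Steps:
Q(Y, U) = -15 (Q(Y, U) = 3*(-5) = -15)
711*Q(1, 1) = 711*(-15) = -10665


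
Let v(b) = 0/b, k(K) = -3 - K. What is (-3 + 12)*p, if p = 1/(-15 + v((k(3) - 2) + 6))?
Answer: -3/5 ≈ -0.60000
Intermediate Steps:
v(b) = 0
p = -1/15 (p = 1/(-15 + 0) = 1/(-15) = -1/15 ≈ -0.066667)
(-3 + 12)*p = (-3 + 12)*(-1/15) = 9*(-1/15) = -3/5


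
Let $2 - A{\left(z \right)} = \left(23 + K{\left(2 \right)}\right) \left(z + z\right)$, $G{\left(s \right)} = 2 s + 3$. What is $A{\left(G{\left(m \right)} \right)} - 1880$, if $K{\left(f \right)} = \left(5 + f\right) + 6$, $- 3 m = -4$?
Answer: $-2286$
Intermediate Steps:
$m = \frac{4}{3}$ ($m = \left(- \frac{1}{3}\right) \left(-4\right) = \frac{4}{3} \approx 1.3333$)
$G{\left(s \right)} = 3 + 2 s$
$K{\left(f \right)} = 11 + f$
$A{\left(z \right)} = 2 - 72 z$ ($A{\left(z \right)} = 2 - \left(23 + \left(11 + 2\right)\right) \left(z + z\right) = 2 - \left(23 + 13\right) 2 z = 2 - 36 \cdot 2 z = 2 - 72 z$)
$A{\left(G{\left(m \right)} \right)} - 1880 = \left(2 - 72 \left(3 + 2 \cdot \frac{4}{3}\right)\right) - 1880 = \left(2 - 72 \left(3 + \frac{8}{3}\right)\right) - 1880 = \left(2 - 408\right) - 1880 = -406 - 1880 = -2286$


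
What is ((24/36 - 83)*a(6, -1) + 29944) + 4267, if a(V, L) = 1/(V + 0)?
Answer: 615551/18 ≈ 34197.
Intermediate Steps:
a(V, L) = 1/V
((24/36 - 83)*a(6, -1) + 29944) + 4267 = ((24/36 - 83)/6 + 29944) + 4267 = ((24*(1/36) - 83)*(⅙) + 29944) + 4267 = ((⅔ - 83)*(⅙) + 29944) + 4267 = (-247/3*⅙ + 29944) + 4267 = (-247/18 + 29944) + 4267 = 538745/18 + 4267 = 615551/18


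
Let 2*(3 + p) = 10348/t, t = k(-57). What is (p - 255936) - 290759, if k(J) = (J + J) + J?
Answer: -93490532/171 ≈ -5.4673e+5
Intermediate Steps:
k(J) = 3*J (k(J) = 2*J + J = 3*J)
t = -171 (t = 3*(-57) = -171)
p = -5687/171 (p = -3 + (10348/(-171))/2 = -3 + (10348*(-1/171))/2 = -3 + (½)*(-10348/171) = -3 - 5174/171 = -5687/171 ≈ -33.257)
(p - 255936) - 290759 = (-5687/171 - 255936) - 290759 = -43770743/171 - 290759 = -93490532/171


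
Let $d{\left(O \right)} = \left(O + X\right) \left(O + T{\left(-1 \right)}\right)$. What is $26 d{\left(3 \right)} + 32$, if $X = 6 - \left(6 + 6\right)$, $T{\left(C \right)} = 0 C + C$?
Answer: $-124$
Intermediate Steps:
$T{\left(C \right)} = C$ ($T{\left(C \right)} = 0 + C = C$)
$X = -6$ ($X = 6 - 12 = -6$)
$d{\left(O \right)} = \left(-1 + O\right) \left(-6 + O\right)$ ($d{\left(O \right)} = \left(O - 6\right) \left(O - 1\right) = \left(-6 + O\right) \left(-1 + O\right) = \left(-1 + O\right) \left(-6 + O\right)$)
$26 d{\left(3 \right)} + 32 = 26 \left(6 + 3^{2} - 21\right) + 32 = 26 \left(6 + 9 - 21\right) + 32 = 26 \left(-6\right) + 32 = -156 + 32 = -124$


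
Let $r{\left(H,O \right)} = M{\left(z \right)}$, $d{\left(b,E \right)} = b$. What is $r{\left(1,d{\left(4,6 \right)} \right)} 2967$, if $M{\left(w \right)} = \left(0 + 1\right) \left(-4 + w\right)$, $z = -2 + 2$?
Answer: $-11868$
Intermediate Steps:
$z = 0$
$M{\left(w \right)} = -4 + w$ ($M{\left(w \right)} = 1 \left(-4 + w\right) = -4 + w$)
$r{\left(H,O \right)} = -4$ ($r{\left(H,O \right)} = -4 + 0 = -4$)
$r{\left(1,d{\left(4,6 \right)} \right)} 2967 = \left(-4\right) 2967 = -11868$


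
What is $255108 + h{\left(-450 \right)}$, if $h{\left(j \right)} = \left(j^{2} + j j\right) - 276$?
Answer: $659832$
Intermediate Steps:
$h{\left(j \right)} = -276 + 2 j^{2}$ ($h{\left(j \right)} = \left(j^{2} + j^{2}\right) - 276 = 2 j^{2} - 276 = -276 + 2 j^{2}$)
$255108 + h{\left(-450 \right)} = 255108 - \left(276 - 2 \left(-450\right)^{2}\right) = 255108 + \left(-276 + 2 \cdot 202500\right) = 255108 + \left(-276 + 405000\right) = 255108 + 404724 = 659832$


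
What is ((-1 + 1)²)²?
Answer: 0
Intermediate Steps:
((-1 + 1)²)² = (0²)² = 0² = 0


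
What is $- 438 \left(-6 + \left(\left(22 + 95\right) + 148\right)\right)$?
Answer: $-113442$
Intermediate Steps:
$- 438 \left(-6 + \left(\left(22 + 95\right) + 148\right)\right) = - 438 \left(-6 + \left(117 + 148\right)\right) = - 438 \left(-6 + 265\right) = \left(-438\right) 259 = -113442$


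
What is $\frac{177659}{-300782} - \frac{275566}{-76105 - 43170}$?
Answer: $\frac{61695015387}{35875773050} \approx 1.7197$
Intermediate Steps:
$\frac{177659}{-300782} - \frac{275566}{-76105 - 43170} = 177659 \left(- \frac{1}{300782}\right) - \frac{275566}{-119275} = - \frac{177659}{300782} - - \frac{275566}{119275} = - \frac{177659}{300782} + \frac{275566}{119275} = \frac{61695015387}{35875773050}$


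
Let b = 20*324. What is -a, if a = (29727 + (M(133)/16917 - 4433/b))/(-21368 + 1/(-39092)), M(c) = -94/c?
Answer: 128352710116937387/92263054950993780 ≈ 1.3912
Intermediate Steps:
b = 6480
a = -128352710116937387/92263054950993780 (a = (29727 + (-94/133/16917 - 4433/6480))/(-21368 + 1/(-39092)) = (29727 + (-94*1/133*(1/16917) - 4433*1/6480))/(-21368 - 1/39092) = (29727 + (-94/133*1/16917 - 4433/6480))/(-835317857/39092) = (29727 + (-94/2249961 - 4433/6480))*(-39092/835317857) = (29727 - 3324895411/4859915760)*(-39092/835317857) = (144467390902109/4859915760)*(-39092/835317857) = -128352710116937387/92263054950993780 ≈ -1.3912)
-a = -1*(-128352710116937387/92263054950993780) = 128352710116937387/92263054950993780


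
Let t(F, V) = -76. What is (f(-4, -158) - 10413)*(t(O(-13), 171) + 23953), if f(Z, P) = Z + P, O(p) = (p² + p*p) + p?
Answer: -252499275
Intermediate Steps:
O(p) = p + 2*p² (O(p) = (p² + p²) + p = 2*p² + p = p + 2*p²)
f(Z, P) = P + Z
(f(-4, -158) - 10413)*(t(O(-13), 171) + 23953) = ((-158 - 4) - 10413)*(-76 + 23953) = (-162 - 10413)*23877 = -10575*23877 = -252499275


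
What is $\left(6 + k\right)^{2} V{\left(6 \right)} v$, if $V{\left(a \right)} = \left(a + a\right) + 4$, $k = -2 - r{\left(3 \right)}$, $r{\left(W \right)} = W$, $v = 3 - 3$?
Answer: $0$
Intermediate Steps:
$v = 0$ ($v = 3 - 3 = 0$)
$k = -5$ ($k = -2 - 3 = -5$)
$V{\left(a \right)} = 4 + 2 a$ ($V{\left(a \right)} = 2 a + 4 = 4 + 2 a$)
$\left(6 + k\right)^{2} V{\left(6 \right)} v = \left(6 - 5\right)^{2} \left(4 + 2 \cdot 6\right) 0 = 1^{2} \left(4 + 12\right) 0 = 1 \cdot 16 \cdot 0 = 16 \cdot 0 = 0$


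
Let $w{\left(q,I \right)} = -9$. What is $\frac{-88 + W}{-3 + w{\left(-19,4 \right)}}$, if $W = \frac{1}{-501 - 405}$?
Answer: $\frac{79729}{10872} \approx 7.3334$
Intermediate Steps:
$W = - \frac{1}{906}$ ($W = \frac{1}{-906} = - \frac{1}{906} \approx -0.0011038$)
$\frac{-88 + W}{-3 + w{\left(-19,4 \right)}} = \frac{-88 - \frac{1}{906}}{-3 - 9} = - \frac{79729}{906 \left(-12\right)} = \left(- \frac{79729}{906}\right) \left(- \frac{1}{12}\right) = \frac{79729}{10872}$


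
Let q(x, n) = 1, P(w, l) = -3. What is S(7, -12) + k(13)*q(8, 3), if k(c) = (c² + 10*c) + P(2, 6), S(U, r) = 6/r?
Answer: 591/2 ≈ 295.50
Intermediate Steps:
k(c) = -3 + c² + 10*c (k(c) = (c² + 10*c) - 3 = -3 + c² + 10*c)
S(7, -12) + k(13)*q(8, 3) = 6/(-12) + (-3 + 13² + 10*13)*1 = 6*(-1/12) + (-3 + 169 + 130)*1 = -½ + 296*1 = -½ + 296 = 591/2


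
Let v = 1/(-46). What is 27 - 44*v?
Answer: 643/23 ≈ 27.957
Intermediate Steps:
v = -1/46 ≈ -0.021739
27 - 44*v = 27 - 44*(-1/46) = 27 + 22/23 = 643/23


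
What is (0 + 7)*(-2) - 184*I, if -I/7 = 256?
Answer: 329714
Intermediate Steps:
I = -1792 (I = -7*256 = -1792)
(0 + 7)*(-2) - 184*I = (0 + 7)*(-2) - 184*(-1792) = 7*(-2) + 329728 = -14 + 329728 = 329714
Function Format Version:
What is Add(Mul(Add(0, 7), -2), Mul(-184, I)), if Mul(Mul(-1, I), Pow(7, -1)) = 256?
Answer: 329714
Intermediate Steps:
I = -1792 (I = Mul(-7, 256) = -1792)
Add(Mul(Add(0, 7), -2), Mul(-184, I)) = Add(Mul(Add(0, 7), -2), Mul(-184, -1792)) = Add(Mul(7, -2), 329728) = Add(-14, 329728) = 329714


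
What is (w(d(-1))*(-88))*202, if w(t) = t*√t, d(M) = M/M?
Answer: -17776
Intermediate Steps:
d(M) = 1
w(t) = t^(3/2)
(w(d(-1))*(-88))*202 = (1^(3/2)*(-88))*202 = (1*(-88))*202 = -88*202 = -17776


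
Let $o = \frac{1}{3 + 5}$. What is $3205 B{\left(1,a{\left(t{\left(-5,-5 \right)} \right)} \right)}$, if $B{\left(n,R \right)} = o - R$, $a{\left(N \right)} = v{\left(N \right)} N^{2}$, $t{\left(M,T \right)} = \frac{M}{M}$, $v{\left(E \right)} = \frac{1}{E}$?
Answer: $- \frac{22435}{8} \approx -2804.4$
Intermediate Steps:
$o = \frac{1}{8} \approx 0.125$
$t{\left(M,T \right)} = 1$
$a{\left(N \right)} = N$ ($a{\left(N \right)} = \frac{N^{2}}{N} = N$)
$B{\left(n,R \right)} = \frac{1}{8} - R$
$3205 B{\left(1,a{\left(t{\left(-5,-5 \right)} \right)} \right)} = 3205 \left(\frac{1}{8} - 1\right) = 3205 \left(- \frac{7}{8}\right) = - \frac{22435}{8}$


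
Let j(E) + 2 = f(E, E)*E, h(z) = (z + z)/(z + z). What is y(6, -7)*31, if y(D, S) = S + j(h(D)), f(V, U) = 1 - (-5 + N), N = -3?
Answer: 0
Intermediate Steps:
h(z) = 1 (h(z) = (2*z)/((2*z)) = (2*z)*(1/(2*z)) = 1)
f(V, U) = 9 (f(V, U) = 1 - (-5 - 3) = 1 - 1*(-8) = 1 + 8 = 9)
j(E) = -2 + 9*E
y(D, S) = 7 + S (y(D, S) = S + (-2 + 9*1) = S + (-2 + 9) = S + 7 = 7 + S)
y(6, -7)*31 = (7 - 7)*31 = 0*31 = 0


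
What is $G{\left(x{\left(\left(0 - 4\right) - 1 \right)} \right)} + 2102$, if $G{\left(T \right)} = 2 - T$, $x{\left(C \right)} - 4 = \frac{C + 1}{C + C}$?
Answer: $\frac{10498}{5} \approx 2099.6$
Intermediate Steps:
$x{\left(C \right)} = 4 + \frac{1 + C}{2 C}$ ($x{\left(C \right)} = 4 + \frac{C + 1}{C + C} = 4 + \frac{1 + C}{2 C}$)
$G{\left(x{\left(\left(0 - 4\right) - 1 \right)} \right)} + 2102 = \left(2 - \frac{1 + 9 \left(\left(0 - 4\right) - 1\right)}{2 \left(\left(0 - 4\right) - 1\right)}\right) + 2102 = \left(2 - \frac{1 + 9 \left(-4 - 1\right)}{2 \left(-4 - 1\right)}\right) + 2102 = \left(2 - \frac{1 + 9 \left(-5\right)}{2 \left(-5\right)}\right) + 2102 = \left(2 - \frac{1}{2} \left(- \frac{1}{5}\right) \left(1 - 45\right)\right) + 2102 = \left(2 - \frac{1}{2} \left(- \frac{1}{5}\right) \left(-44\right)\right) + 2102 = \left(2 - \frac{22}{5}\right) + 2102 = - \frac{12}{5} + 2102 = \frac{10498}{5}$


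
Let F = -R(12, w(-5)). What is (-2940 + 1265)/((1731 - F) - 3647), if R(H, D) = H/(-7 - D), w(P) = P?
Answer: 1675/1922 ≈ 0.87149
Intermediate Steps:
F = 6 (F = -(-1)*12/(7 - 5) = -(-1)*12/2 = -1*(-6) = 6)
(-2940 + 1265)/((1731 - F) - 3647) = (-2940 + 1265)/((1731 - 1*6) - 3647) = -1675/((1731 - 6) - 3647) = -1675/(1725 - 3647) = -1675/(-1922) = -1675*(-1/1922) = 1675/1922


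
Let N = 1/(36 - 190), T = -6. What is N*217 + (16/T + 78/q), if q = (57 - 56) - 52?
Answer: -6289/1122 ≈ -5.6052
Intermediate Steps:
q = -51 (q = 1 - 52 = -51)
N = -1/154 (N = 1/(-154) = -1/154 ≈ -0.0064935)
N*217 + (16/T + 78/q) = -1/154*217 + (16/(-6) + 78/(-51)) = -31/22 + (16*(-⅙) + 78*(-1/51)) = -31/22 + (-8/3 - 26/17) = -31/22 - 214/51 = -6289/1122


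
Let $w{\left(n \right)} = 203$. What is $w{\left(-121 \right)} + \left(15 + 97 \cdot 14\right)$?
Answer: $1576$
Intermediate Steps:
$w{\left(-121 \right)} + \left(15 + 97 \cdot 14\right) = 203 + \left(15 + 97 \cdot 14\right) = 203 + \left(15 + 1358\right) = 203 + 1373 = 1576$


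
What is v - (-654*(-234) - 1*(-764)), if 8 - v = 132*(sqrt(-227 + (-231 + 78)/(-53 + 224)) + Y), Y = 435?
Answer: -211212 - 132*I*sqrt(82270)/19 ≈ -2.1121e+5 - 1992.7*I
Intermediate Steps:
v = -57412 - 132*I*sqrt(82270)/19 (v = 8 - 132*(sqrt(-227 + (-231 + 78)/(-53 + 224)) + 435) = 8 - 132*(sqrt(-227 - 153/171) + 435) = 8 - 132*(sqrt(-227 - 153*1/171) + 435) = 8 - 132*(sqrt(-227 - 17/19) + 435) = 8 - 132*(sqrt(-4330/19) + 435) = 8 - 132*(I*sqrt(82270)/19 + 435) = 8 - 132*(435 + I*sqrt(82270)/19) = 8 - (57420 + 132*I*sqrt(82270)/19) = 8 + (-57420 - 132*I*sqrt(82270)/19) = -57412 - 132*I*sqrt(82270)/19 ≈ -57412.0 - 1992.7*I)
v - (-654*(-234) - 1*(-764)) = (-57412 - 132*I*sqrt(82270)/19) - (-654*(-234) - 1*(-764)) = (-57412 - 132*I*sqrt(82270)/19) - (153036 + 764) = (-57412 - 132*I*sqrt(82270)/19) - 1*153800 = (-57412 - 132*I*sqrt(82270)/19) - 153800 = -211212 - 132*I*sqrt(82270)/19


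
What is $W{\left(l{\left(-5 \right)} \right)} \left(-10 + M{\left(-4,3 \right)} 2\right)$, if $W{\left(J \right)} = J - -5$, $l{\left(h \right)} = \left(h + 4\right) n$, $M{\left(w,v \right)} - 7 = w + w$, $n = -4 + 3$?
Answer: $-72$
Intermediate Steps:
$n = -1$
$M{\left(w,v \right)} = 7 + 2 w$ ($M{\left(w,v \right)} = 7 + \left(w + w\right) = 7 + 2 w$)
$l{\left(h \right)} = -4 - h$ ($l{\left(h \right)} = \left(h + 4\right) \left(-1\right) = \left(4 + h\right) \left(-1\right) = -4 - h$)
$W{\left(J \right)} = 5 + J$ ($W{\left(J \right)} = J + 5 = 5 + J$)
$W{\left(l{\left(-5 \right)} \right)} \left(-10 + M{\left(-4,3 \right)} 2\right) = \left(5 - -1\right) \left(-10 + \left(7 + 2 \left(-4\right)\right) 2\right) = \left(5 + \left(-4 + 5\right)\right) \left(-10 + \left(7 - 8\right) 2\right) = \left(5 + 1\right) \left(-10 - 2\right) = 6 \left(-10 - 2\right) = 6 \left(-12\right) = -72$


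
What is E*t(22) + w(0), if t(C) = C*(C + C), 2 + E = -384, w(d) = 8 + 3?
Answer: -373637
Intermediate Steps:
w(d) = 11
E = -386 (E = -2 - 384 = -386)
t(C) = 2*C**2 (t(C) = C*(2*C) = 2*C**2)
E*t(22) + w(0) = -772*22**2 + 11 = -772*484 + 11 = -386*968 + 11 = -373648 + 11 = -373637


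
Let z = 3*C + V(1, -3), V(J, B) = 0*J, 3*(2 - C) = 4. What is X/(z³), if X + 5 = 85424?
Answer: 85419/8 ≈ 10677.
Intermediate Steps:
C = ⅔ (C = 2 - ⅓*4 = 2 - 4/3 = ⅔ ≈ 0.66667)
X = 85419 (X = -5 + 85424 = 85419)
V(J, B) = 0
z = 2 (z = 3*(⅔) + 0 = 2 + 0 = 2)
X/(z³) = 85419/(2³) = 85419/8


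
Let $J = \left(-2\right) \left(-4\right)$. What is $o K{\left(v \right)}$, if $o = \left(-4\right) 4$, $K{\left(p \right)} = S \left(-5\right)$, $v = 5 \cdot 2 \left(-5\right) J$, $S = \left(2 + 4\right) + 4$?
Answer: $800$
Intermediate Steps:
$J = 8$
$S = 10$ ($S = 6 + 4 = 10$)
$v = -400$ ($v = 5 \cdot 2 \left(-5\right) 8 = 10 \left(-5\right) 8 = \left(-50\right) 8 = -400$)
$K{\left(p \right)} = -50$ ($K{\left(p \right)} = 10 \left(-5\right) = -50$)
$o = -16$
$o K{\left(v \right)} = \left(-16\right) \left(-50\right) = 800$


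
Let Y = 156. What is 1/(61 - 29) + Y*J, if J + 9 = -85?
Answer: -469247/32 ≈ -14664.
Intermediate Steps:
J = -94 (J = -9 - 85 = -94)
1/(61 - 29) + Y*J = 1/(61 - 29) + 156*(-94) = 1/32 - 14664 = -469247/32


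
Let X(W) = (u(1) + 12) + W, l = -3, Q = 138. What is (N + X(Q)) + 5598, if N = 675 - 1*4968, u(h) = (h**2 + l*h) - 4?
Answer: 1449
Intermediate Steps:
u(h) = -4 + h**2 - 3*h (u(h) = (h**2 - 3*h) - 4 = -4 + h**2 - 3*h)
N = -4293 (N = 675 - 4968 = -4293)
X(W) = 6 + W (X(W) = ((-4 + 1**2 - 3*1) + 12) + W = ((-4 + 1 - 3) + 12) + W = (-6 + 12) + W = 6 + W)
(N + X(Q)) + 5598 = (-4293 + (6 + 138)) + 5598 = (-4293 + 144) + 5598 = -4149 + 5598 = 1449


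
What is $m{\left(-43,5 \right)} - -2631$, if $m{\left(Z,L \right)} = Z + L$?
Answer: $2593$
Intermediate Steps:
$m{\left(Z,L \right)} = L + Z$
$m{\left(-43,5 \right)} - -2631 = \left(5 - 43\right) - -2631 = -38 + 2631 = 2593$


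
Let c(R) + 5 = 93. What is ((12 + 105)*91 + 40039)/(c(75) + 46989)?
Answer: 50686/47077 ≈ 1.0767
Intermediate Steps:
c(R) = 88 (c(R) = -5 + 93 = 88)
((12 + 105)*91 + 40039)/(c(75) + 46989) = ((12 + 105)*91 + 40039)/(88 + 46989) = (117*91 + 40039)/47077 = (10647 + 40039)*(1/47077) = 50686*(1/47077) = 50686/47077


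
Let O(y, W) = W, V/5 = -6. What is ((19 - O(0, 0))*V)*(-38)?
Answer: 21660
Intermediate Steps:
V = -30 (V = 5*(-6) = -30)
((19 - O(0, 0))*V)*(-38) = ((19 - 1*0)*(-30))*(-38) = ((19 + 0)*(-30))*(-38) = (19*(-30))*(-38) = -570*(-38) = 21660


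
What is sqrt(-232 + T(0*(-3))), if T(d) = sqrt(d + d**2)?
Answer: 2*I*sqrt(58) ≈ 15.232*I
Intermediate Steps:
sqrt(-232 + T(0*(-3))) = sqrt(-232 + sqrt((0*(-3))*(1 + 0*(-3)))) = sqrt(-232 + sqrt(0*(1 + 0))) = sqrt(-232 + sqrt(0*1)) = sqrt(-232 + sqrt(0)) = sqrt(-232 + 0) = sqrt(-232) = 2*I*sqrt(58)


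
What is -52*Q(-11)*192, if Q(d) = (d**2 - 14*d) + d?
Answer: -2635776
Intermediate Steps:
Q(d) = d**2 - 13*d
-52*Q(-11)*192 = -(-572)*(-13 - 11)*192 = -(-572)*(-24)*192 = -52*264*192 = -13728*192 = -2635776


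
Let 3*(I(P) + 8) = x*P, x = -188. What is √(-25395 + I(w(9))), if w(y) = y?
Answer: I*√25967 ≈ 161.14*I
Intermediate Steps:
I(P) = -8 - 188*P/3 (I(P) = -8 + (-188*P)/3 = -8 - 188*P/3)
√(-25395 + I(w(9))) = √(-25395 + (-8 - 188/3*9)) = √(-25395 + (-8 - 564)) = √(-25395 - 572) = √(-25967) = I*√25967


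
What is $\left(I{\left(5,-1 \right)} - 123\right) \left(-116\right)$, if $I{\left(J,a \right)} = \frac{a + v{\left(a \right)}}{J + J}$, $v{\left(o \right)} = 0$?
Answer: $\frac{71398}{5} \approx 14280.0$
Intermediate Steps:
$I{\left(J,a \right)} = \frac{a}{2 J}$ ($I{\left(J,a \right)} = \frac{a + 0}{J + J} = \frac{a}{2 J}$)
$\left(I{\left(5,-1 \right)} - 123\right) \left(-116\right) = \left(\frac{1}{2} \left(-1\right) \frac{1}{5} - 123\right) \left(-116\right) = \left(- \frac{1}{10} - 123\right) \left(-116\right) = \left(- \frac{1231}{10}\right) \left(-116\right) = \frac{71398}{5}$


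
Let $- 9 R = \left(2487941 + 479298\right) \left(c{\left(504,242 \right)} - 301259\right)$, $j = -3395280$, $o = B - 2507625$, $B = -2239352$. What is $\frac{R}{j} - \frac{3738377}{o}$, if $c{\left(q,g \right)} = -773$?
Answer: $- \frac{6183331270760362}{210836983455} \approx -29328.0$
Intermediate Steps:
$o = -4746977$ ($o = -2239352 - 2507625 = -4746977$)
$R = \frac{896201129648}{9}$ ($R = - \frac{\left(2487941 + 479298\right) \left(-773 - 301259\right)}{9} = - \frac{2967239 \left(-302032\right)}{9} = \left(- \frac{1}{9}\right) \left(-896201129648\right) = \frac{896201129648}{9} \approx 9.9578 \cdot 10^{10}$)
$\frac{R}{j} - \frac{3738377}{o} = \frac{896201129648}{9 \left(-3395280\right)} - \frac{3738377}{-4746977} = \frac{896201129648}{9} \left(- \frac{1}{3395280}\right) - - \frac{3738377}{4746977} = - \frac{1302617921}{44415} + \frac{3738377}{4746977} = - \frac{6183331270760362}{210836983455}$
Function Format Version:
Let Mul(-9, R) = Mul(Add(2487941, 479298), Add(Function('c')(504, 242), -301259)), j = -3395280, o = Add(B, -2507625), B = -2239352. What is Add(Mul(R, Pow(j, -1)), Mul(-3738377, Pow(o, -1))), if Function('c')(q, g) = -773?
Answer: Rational(-6183331270760362, 210836983455) ≈ -29328.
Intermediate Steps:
o = -4746977 (o = Add(-2239352, -2507625) = -4746977)
R = Rational(896201129648, 9) (R = Mul(Rational(-1, 9), Mul(Add(2487941, 479298), Add(-773, -301259))) = Mul(Rational(-1, 9), Mul(2967239, -302032)) = Mul(Rational(-1, 9), -896201129648) = Rational(896201129648, 9) ≈ 9.9578e+10)
Add(Mul(R, Pow(j, -1)), Mul(-3738377, Pow(o, -1))) = Add(Mul(Rational(896201129648, 9), Pow(-3395280, -1)), Mul(-3738377, Pow(-4746977, -1))) = Add(Mul(Rational(896201129648, 9), Rational(-1, 3395280)), Mul(-3738377, Rational(-1, 4746977))) = Add(Rational(-1302617921, 44415), Rational(3738377, 4746977)) = Rational(-6183331270760362, 210836983455)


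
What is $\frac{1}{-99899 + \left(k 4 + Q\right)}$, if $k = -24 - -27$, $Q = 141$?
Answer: $- \frac{1}{99746} \approx -1.0025 \cdot 10^{-5}$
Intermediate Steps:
$k = 3$ ($k = -24 + 27 = 3$)
$\frac{1}{-99899 + \left(k 4 + Q\right)} = \frac{1}{-99899 + \left(3 \cdot 4 + 141\right)} = \frac{1}{-99899 + \left(12 + 141\right)} = \frac{1}{-99899 + 153} = \frac{1}{-99746} = - \frac{1}{99746}$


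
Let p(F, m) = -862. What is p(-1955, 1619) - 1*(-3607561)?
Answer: 3606699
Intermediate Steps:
p(-1955, 1619) - 1*(-3607561) = -862 - 1*(-3607561) = -862 + 3607561 = 3606699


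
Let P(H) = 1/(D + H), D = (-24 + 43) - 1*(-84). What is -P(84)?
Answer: -1/187 ≈ -0.0053476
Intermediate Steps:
D = 103 (D = 19 + 84 = 103)
P(H) = 1/(103 + H)
-P(84) = -1/(103 + 84) = -1/187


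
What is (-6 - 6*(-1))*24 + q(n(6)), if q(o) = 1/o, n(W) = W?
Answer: ⅙ ≈ 0.16667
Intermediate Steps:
(-6 - 6*(-1))*24 + q(n(6)) = (-6 - 6*(-1))*24 + 1/6 = (-6 + 6)*24 + ⅙ = 0*24 + ⅙ = 0 + ⅙ = ⅙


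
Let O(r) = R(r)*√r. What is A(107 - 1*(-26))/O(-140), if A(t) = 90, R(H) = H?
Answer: 9*I*√35/980 ≈ 0.054331*I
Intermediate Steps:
O(r) = r^(3/2) (O(r) = r*√r = r^(3/2))
A(107 - 1*(-26))/O(-140) = 90/((-140)^(3/2)) = 90/((-280*I*√35)) = 90*(I*√35/9800) = 9*I*√35/980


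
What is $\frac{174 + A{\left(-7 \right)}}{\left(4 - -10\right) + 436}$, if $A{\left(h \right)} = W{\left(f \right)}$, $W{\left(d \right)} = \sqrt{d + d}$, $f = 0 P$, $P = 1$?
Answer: $\frac{29}{75} \approx 0.38667$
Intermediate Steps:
$f = 0$ ($f = 0 \cdot 1 = 0$)
$W{\left(d \right)} = \sqrt{2} \sqrt{d}$ ($W{\left(d \right)} = \sqrt{2 d} = \sqrt{2} \sqrt{d}$)
$A{\left(h \right)} = 0$ ($A{\left(h \right)} = \sqrt{2} \sqrt{0} = \sqrt{2} \cdot 0 = 0$)
$\frac{174 + A{\left(-7 \right)}}{\left(4 - -10\right) + 436} = \frac{174 + 0}{\left(4 - -10\right) + 436} = \frac{174}{\left(4 + 10\right) + 436} = \frac{174}{14 + 436} = \frac{174}{450} = 174 \cdot \frac{1}{450} = \frac{29}{75}$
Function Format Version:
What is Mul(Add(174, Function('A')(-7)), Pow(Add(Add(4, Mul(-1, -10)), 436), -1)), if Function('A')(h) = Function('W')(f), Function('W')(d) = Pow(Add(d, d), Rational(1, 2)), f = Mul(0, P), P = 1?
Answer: Rational(29, 75) ≈ 0.38667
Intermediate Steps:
f = 0 (f = Mul(0, 1) = 0)
Function('W')(d) = Mul(Pow(2, Rational(1, 2)), Pow(d, Rational(1, 2))) (Function('W')(d) = Pow(Mul(2, d), Rational(1, 2)) = Mul(Pow(2, Rational(1, 2)), Pow(d, Rational(1, 2))))
Function('A')(h) = 0 (Function('A')(h) = Mul(Pow(2, Rational(1, 2)), Pow(0, Rational(1, 2))) = Mul(Pow(2, Rational(1, 2)), 0) = 0)
Mul(Add(174, Function('A')(-7)), Pow(Add(Add(4, Mul(-1, -10)), 436), -1)) = Mul(Add(174, 0), Pow(Add(Add(4, Mul(-1, -10)), 436), -1)) = Mul(174, Pow(Add(Add(4, 10), 436), -1)) = Mul(174, Pow(Add(14, 436), -1)) = Mul(174, Pow(450, -1)) = Mul(174, Rational(1, 450)) = Rational(29, 75)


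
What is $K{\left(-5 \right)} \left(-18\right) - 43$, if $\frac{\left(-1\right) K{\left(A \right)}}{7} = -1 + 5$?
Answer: $461$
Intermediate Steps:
$K{\left(A \right)} = -28$ ($K{\left(A \right)} = - 7 \left(-1 + 5\right) = \left(-7\right) 4 = -28$)
$K{\left(-5 \right)} \left(-18\right) - 43 = \left(-28\right) \left(-18\right) - 43 = 504 - 43 = 461$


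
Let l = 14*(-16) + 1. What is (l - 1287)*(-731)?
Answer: 1103810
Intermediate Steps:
l = -223 (l = -224 + 1 = -223)
(l - 1287)*(-731) = (-223 - 1287)*(-731) = -1510*(-731) = 1103810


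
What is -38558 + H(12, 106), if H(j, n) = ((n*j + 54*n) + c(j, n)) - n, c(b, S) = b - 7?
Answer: -31663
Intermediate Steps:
c(b, S) = -7 + b
H(j, n) = -7 + j + 53*n + j*n (H(j, n) = ((n*j + 54*n) + (-7 + j)) - n = ((j*n + 54*n) + (-7 + j)) - n = ((54*n + j*n) + (-7 + j)) - n = (-7 + j + 54*n + j*n) - n = -7 + j + 53*n + j*n)
-38558 + H(12, 106) = -38558 + (-7 + 12 + 53*106 + 12*106) = -38558 + (-7 + 12 + 5618 + 1272) = -38558 + 6895 = -31663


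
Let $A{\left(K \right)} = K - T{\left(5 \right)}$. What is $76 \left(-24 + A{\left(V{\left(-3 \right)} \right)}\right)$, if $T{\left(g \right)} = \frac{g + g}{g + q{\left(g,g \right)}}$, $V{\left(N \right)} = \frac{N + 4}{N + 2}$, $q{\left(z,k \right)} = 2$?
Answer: $- \frac{14060}{7} \approx -2008.6$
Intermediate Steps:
$V{\left(N \right)} = \frac{4 + N}{2 + N}$
$T{\left(g \right)} = \frac{2 g}{2 + g}$ ($T{\left(g \right)} = \frac{g + g}{g + 2} = \frac{2 g}{2 + g}$)
$A{\left(K \right)} = - \frac{10}{7} + K$ ($A{\left(K \right)} = K - 2 \cdot 5 \frac{1}{2 + 5} = K - 2 \cdot 5 \cdot \frac{1}{7} = K - \frac{10}{7} = - \frac{10}{7} + K$)
$76 \left(-24 + A{\left(V{\left(-3 \right)} \right)}\right) = 76 \left(-24 - \left(\frac{10}{7} - \frac{4 - 3}{2 - 3}\right)\right) = 76 \left(-24 - \left(\frac{10}{7} - \frac{1}{-1} \cdot 1\right)\right) = 76 \left(-24 - \frac{17}{7}\right) = 76 \left(- \frac{185}{7}\right) = - \frac{14060}{7}$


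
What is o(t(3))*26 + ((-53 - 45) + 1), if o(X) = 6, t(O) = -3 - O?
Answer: 59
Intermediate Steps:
o(t(3))*26 + ((-53 - 45) + 1) = 6*26 + ((-53 - 45) + 1) = 156 + (-98 + 1) = 156 - 97 = 59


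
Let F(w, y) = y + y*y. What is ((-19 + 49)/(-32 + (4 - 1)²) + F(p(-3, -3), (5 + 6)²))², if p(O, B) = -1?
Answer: 115257534016/529 ≈ 2.1788e+8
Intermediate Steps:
F(w, y) = y + y²
((-19 + 49)/(-32 + (4 - 1)²) + F(p(-3, -3), (5 + 6)²))² = ((-19 + 49)/(-32 + (4 - 1)²) + (5 + 6)²*(1 + (5 + 6)²))² = (30/(-32 + 3²) + 11²*(1 + 11²))² = (30/(-32 + 9) + 121*(1 + 121))² = (30/(-23) + 121*122)² = (30*(-1/23) + 14762)² = (-30/23 + 14762)² = (339496/23)² = 115257534016/529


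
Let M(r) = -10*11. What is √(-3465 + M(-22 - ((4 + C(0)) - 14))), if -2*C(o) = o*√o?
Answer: 5*I*√143 ≈ 59.791*I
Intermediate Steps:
C(o) = -o^(3/2)/2 (C(o) = -o*√o/2 = -o^(3/2)/2)
M(r) = -110
√(-3465 + M(-22 - ((4 + C(0)) - 14))) = √(-3465 - 110) = √(-3575) = 5*I*√143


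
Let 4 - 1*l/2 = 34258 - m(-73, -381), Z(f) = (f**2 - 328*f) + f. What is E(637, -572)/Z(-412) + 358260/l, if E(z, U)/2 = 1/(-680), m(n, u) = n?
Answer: -18543379999927/3553500832240 ≈ -5.2183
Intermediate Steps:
E(z, U) = -1/340 (E(z, U) = 2/(-680) = 2*(-1/680) = -1/340)
Z(f) = f**2 - 327*f
l = -68654 (l = 8 - 2*(34258 - 1*(-73)) = 8 - 2*(34258 + 73) = 8 - 2*34331 = 8 - 68662 = -68654)
E(637, -572)/Z(-412) + 358260/l = -(-1/(412*(-327 - 412)))/340 + 358260/(-68654) = -1/(340*((-412*(-739)))) + 358260*(-1/68654) = -1/340/304468 - 179130/34327 = -1/340*1/304468 - 179130/34327 = -1/103519120 - 179130/34327 = -18543379999927/3553500832240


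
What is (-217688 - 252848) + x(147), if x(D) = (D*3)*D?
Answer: -405709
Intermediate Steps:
x(D) = 3*D² (x(D) = (3*D)*D = 3*D²)
(-217688 - 252848) + x(147) = (-217688 - 252848) + 3*147² = -470536 + 3*21609 = -470536 + 64827 = -405709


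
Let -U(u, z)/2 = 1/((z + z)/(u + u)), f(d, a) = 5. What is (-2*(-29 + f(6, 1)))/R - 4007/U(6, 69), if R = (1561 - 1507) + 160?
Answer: 9861323/428 ≈ 23040.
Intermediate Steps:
R = 214 (R = 54 + 160 = 214)
U(u, z) = -2*u/z (U(u, z) = -2*(u + u)/(z + z) = -2*u/z)
(-2*(-29 + f(6, 1)))/R - 4007/U(6, 69) = -2*(-29 + 5)/214 - 4007/((-2*6/69)) = -2*(-24)*(1/214) - 4007/((-2*6*1/69)) = 48*(1/214) - 4007/(-4/23) = 24/107 - 4007*(-23/4) = 24/107 + 92161/4 = 9861323/428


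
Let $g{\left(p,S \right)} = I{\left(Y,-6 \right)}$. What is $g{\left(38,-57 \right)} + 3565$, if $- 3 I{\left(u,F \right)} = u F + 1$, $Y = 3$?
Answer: $\frac{10712}{3} \approx 3570.7$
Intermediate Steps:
$I{\left(u,F \right)} = - \frac{1}{3} - \frac{F u}{3}$ ($I{\left(u,F \right)} = - \frac{u F + 1}{3} = - \frac{F u + 1}{3} = - \frac{1 + F u}{3} = - \frac{1}{3} - \frac{F u}{3}$)
$g{\left(p,S \right)} = \frac{17}{3}$ ($g{\left(p,S \right)} = - \frac{1}{3} - \left(-2\right) 3 = - \frac{1}{3} + 6 = \frac{17}{3}$)
$g{\left(38,-57 \right)} + 3565 = \frac{17}{3} + 3565 = \frac{10712}{3}$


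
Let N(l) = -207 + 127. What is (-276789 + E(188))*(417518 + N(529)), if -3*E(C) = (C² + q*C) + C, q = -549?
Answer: -106124845302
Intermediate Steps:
E(C) = -C²/3 + 548*C/3 (E(C) = -((C² - 549*C) + C)/3 = -(C² - 548*C)/3 = -C²/3 + 548*C/3)
N(l) = -80
(-276789 + E(188))*(417518 + N(529)) = (-276789 + (⅓)*188*(548 - 1*188))*(417518 - 80) = (-276789 + (⅓)*188*(548 - 188))*417438 = (-276789 + (⅓)*188*360)*417438 = (-276789 + 22560)*417438 = -254229*417438 = -106124845302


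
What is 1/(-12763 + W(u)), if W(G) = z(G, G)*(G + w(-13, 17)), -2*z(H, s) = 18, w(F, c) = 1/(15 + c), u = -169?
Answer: -32/359753 ≈ -8.8950e-5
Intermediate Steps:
z(H, s) = -9 (z(H, s) = -1/2*18 = -9)
W(G) = -9/32 - 9*G (W(G) = -9*(G + 1/(15 + 17)) = -9*(G + 1/32) = -9*(1/32 + G) = -9/32 - 9*G)
1/(-12763 + W(u)) = 1/(-12763 + (-9/32 - 9*(-169))) = 1/(-12763 + (-9/32 + 1521)) = 1/(-12763 + 48663/32) = 1/(-359753/32) = -32/359753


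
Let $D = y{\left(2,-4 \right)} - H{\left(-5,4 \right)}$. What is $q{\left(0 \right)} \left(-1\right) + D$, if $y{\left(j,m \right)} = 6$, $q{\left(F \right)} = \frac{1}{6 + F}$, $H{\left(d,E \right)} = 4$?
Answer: $\frac{11}{6} \approx 1.8333$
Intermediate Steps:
$D = 2$ ($D = 6 - 4 = 2$)
$q{\left(0 \right)} \left(-1\right) + D = \frac{1}{6 + 0} \left(-1\right) + 2 = \frac{1}{6} \left(-1\right) + 2 = - \frac{1}{6} + 2 = \frac{11}{6}$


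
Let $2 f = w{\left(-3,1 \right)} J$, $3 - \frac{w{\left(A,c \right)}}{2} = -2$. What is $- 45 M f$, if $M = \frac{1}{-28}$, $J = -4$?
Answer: $- \frac{225}{7} \approx -32.143$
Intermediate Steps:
$w{\left(A,c \right)} = 10$ ($w{\left(A,c \right)} = 6 - -4 = 6 + 4 = 10$)
$M = - \frac{1}{28} \approx -0.035714$
$f = -20$ ($f = \frac{10 \left(-4\right)}{2} = \frac{1}{2} \left(-40\right) = -20$)
$- 45 M f = \left(-45\right) \left(- \frac{1}{28}\right) \left(-20\right) = \frac{45}{28} \left(-20\right) = - \frac{225}{7}$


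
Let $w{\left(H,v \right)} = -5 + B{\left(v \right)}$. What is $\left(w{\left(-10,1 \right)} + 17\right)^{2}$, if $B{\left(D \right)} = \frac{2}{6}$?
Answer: $\frac{1369}{9} \approx 152.11$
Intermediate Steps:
$B{\left(D \right)} = \frac{1}{3}$ ($B{\left(D \right)} = 2 \cdot \frac{1}{6} = \frac{1}{3}$)
$w{\left(H,v \right)} = - \frac{14}{3}$ ($w{\left(H,v \right)} = -5 + \frac{1}{3} = - \frac{14}{3}$)
$\left(w{\left(-10,1 \right)} + 17\right)^{2} = \left(- \frac{14}{3} + 17\right)^{2} = \left(\frac{37}{3}\right)^{2} = \frac{1369}{9}$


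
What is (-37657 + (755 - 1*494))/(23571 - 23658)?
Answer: 37396/87 ≈ 429.84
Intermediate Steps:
(-37657 + (755 - 1*494))/(23571 - 23658) = (-37657 + (755 - 494))/(-87) = (-37657 + 261)*(-1/87) = -37396*(-1/87) = 37396/87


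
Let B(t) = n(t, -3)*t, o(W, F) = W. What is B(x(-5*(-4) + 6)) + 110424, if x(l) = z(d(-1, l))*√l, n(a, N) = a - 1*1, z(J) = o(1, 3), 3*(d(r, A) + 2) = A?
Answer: 110450 - √26 ≈ 1.1044e+5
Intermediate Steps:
d(r, A) = -2 + A/3
z(J) = 1
n(a, N) = -1 + a (n(a, N) = a - 1 = -1 + a)
x(l) = √l (x(l) = 1*√l = √l)
B(t) = t*(-1 + t) (B(t) = (-1 + t)*t = t*(-1 + t))
B(x(-5*(-4) + 6)) + 110424 = √(-5*(-4) + 6)*(-1 + √(-5*(-4) + 6)) + 110424 = √(20 + 6)*(-1 + √(20 + 6)) + 110424 = √26*(-1 + √26) + 110424 = 110424 + √26*(-1 + √26)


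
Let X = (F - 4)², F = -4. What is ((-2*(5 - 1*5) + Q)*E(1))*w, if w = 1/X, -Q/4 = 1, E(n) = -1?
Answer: 1/16 ≈ 0.062500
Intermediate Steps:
Q = -4 (Q = -4*1 = -4)
X = 64 (X = (-4 - 4)² = (-8)² = 64)
w = 1/64 ≈ 0.015625
((-2*(5 - 1*5) + Q)*E(1))*w = ((-2*(5 - 1*5) - 4)*(-1))*(1/64) = ((-2*(5 - 5) - 4)*(-1))*(1/64) = ((-2*0 - 4)*(-1))*(1/64) = ((0 - 4)*(-1))*(1/64) = -4*(-1)*(1/64) = 4*(1/64) = 1/16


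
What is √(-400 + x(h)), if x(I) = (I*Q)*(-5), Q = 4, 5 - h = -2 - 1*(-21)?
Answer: 2*I*√30 ≈ 10.954*I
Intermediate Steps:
h = -14 (h = 5 - (-2 - 1*(-21)) = 5 - (-2 + 21) = 5 - 1*19 = 5 - 19 = -14)
x(I) = -20*I (x(I) = (I*4)*(-5) = (4*I)*(-5) = -20*I)
√(-400 + x(h)) = √(-400 - 20*(-14)) = √(-400 + 280) = √(-120) = 2*I*√30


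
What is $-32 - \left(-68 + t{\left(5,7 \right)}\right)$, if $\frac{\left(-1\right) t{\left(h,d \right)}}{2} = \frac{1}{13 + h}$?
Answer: $\frac{325}{9} \approx 36.111$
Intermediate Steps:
$t{\left(h,d \right)} = - \frac{2}{13 + h}$
$-32 - \left(-68 + t{\left(5,7 \right)}\right) = -32 + \left(68 - - \frac{2}{13 + 5}\right) = -32 + \left(68 - - \frac{2}{18}\right) = -32 + \left(68 - \left(-2\right) \frac{1}{18}\right) = -32 + \left(68 - - \frac{1}{9}\right) = -32 + \left(68 + \frac{1}{9}\right) = -32 + \frac{613}{9} = \frac{325}{9}$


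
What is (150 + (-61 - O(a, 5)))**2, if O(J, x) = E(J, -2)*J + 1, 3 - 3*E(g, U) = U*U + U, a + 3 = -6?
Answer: 8281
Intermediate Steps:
a = -9 (a = -3 - 6 = -9)
E(g, U) = 1 - U/3 - U**2/3 (E(g, U) = 1 - (U*U + U)/3 = 1 - (U**2 + U)/3 = 1 - (U + U**2)/3 = 1 + (-U/3 - U**2/3) = 1 - U/3 - U**2/3)
O(J, x) = 1 + J/3 (O(J, x) = (1 - 1/3*(-2) - 1/3*(-2)**2)*J + 1 = (1 + 2/3 - 1/3*4)*J + 1 = (1 + 2/3 - 4/3)*J + 1 = J/3 + 1 = 1 + J/3)
(150 + (-61 - O(a, 5)))**2 = (150 + (-61 - (1 + (1/3)*(-9))))**2 = (150 + (-61 - (1 - 3)))**2 = (150 + (-61 - 1*(-2)))**2 = (150 + (-61 + 2))**2 = (150 - 59)**2 = 91**2 = 8281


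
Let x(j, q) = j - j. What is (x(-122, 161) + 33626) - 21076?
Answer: 12550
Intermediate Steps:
x(j, q) = 0
(x(-122, 161) + 33626) - 21076 = (0 + 33626) - 21076 = 33626 - 21076 = 12550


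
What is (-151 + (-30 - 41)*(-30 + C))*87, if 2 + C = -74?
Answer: 641625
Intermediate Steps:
C = -76 (C = -2 - 74 = -76)
(-151 + (-30 - 41)*(-30 + C))*87 = (-151 + (-30 - 41)*(-30 - 76))*87 = (-151 - 71*(-106))*87 = (-151 + 7526)*87 = 7375*87 = 641625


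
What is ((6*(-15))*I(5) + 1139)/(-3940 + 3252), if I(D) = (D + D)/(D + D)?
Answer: -1049/688 ≈ -1.5247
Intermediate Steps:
I(D) = 1 (I(D) = (2*D)/((2*D)) = (2*D)*(1/(2*D)) = 1)
((6*(-15))*I(5) + 1139)/(-3940 + 3252) = ((6*(-15))*1 + 1139)/(-3940 + 3252) = (-90*1 + 1139)/(-688) = (-90 + 1139)*(-1/688) = 1049*(-1/688) = -1049/688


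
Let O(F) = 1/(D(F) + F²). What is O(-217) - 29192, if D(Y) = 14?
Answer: -1375030775/47103 ≈ -29192.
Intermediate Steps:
O(F) = 1/(14 + F²)
O(-217) - 29192 = 1/(14 + (-217)²) - 29192 = 1/(14 + 47089) - 29192 = 1/47103 - 29192 = -1375030775/47103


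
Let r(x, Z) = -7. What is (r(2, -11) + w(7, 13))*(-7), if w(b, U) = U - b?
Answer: 7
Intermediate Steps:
(r(2, -11) + w(7, 13))*(-7) = (-7 + (13 - 1*7))*(-7) = (-7 + (13 - 7))*(-7) = (-7 + 6)*(-7) = -1*(-7) = 7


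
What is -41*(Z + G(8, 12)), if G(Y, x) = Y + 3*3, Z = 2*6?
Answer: -1189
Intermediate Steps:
Z = 12
G(Y, x) = 9 + Y (G(Y, x) = Y + 9 = 9 + Y)
-41*(Z + G(8, 12)) = -41*(12 + (9 + 8)) = -41*(12 + 17) = -41*29 = -1189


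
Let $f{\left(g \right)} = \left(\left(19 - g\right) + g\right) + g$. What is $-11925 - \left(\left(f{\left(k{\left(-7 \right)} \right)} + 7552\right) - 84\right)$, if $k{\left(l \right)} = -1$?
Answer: $-19411$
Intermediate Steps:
$f{\left(g \right)} = 19 + g$
$-11925 - \left(\left(f{\left(k{\left(-7 \right)} \right)} + 7552\right) - 84\right) = -11925 - \left(\left(\left(19 - 1\right) + 7552\right) - 84\right) = -11925 - \left(\left(18 + 7552\right) - 84\right) = -11925 - \left(7570 - 84\right) = -11925 - 7486 = -19411$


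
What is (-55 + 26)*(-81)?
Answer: 2349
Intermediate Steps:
(-55 + 26)*(-81) = -29*(-81) = 2349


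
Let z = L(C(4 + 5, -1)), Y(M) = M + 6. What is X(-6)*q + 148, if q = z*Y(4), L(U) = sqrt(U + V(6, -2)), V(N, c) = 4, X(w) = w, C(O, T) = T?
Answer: 148 - 60*sqrt(3) ≈ 44.077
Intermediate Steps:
Y(M) = 6 + M
L(U) = sqrt(4 + U) (L(U) = sqrt(U + 4) = sqrt(4 + U))
z = sqrt(3) (z = sqrt(4 - 1) = sqrt(3) ≈ 1.7320)
q = 10*sqrt(3) (q = sqrt(3)*(6 + 4) = sqrt(3)*10 = 10*sqrt(3) ≈ 17.320)
X(-6)*q + 148 = -60*sqrt(3) + 148 = 148 - 60*sqrt(3)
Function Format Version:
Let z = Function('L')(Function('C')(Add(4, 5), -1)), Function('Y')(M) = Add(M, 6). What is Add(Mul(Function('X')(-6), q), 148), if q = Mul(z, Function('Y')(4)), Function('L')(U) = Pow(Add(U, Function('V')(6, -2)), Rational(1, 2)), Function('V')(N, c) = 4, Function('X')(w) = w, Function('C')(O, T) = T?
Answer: Add(148, Mul(-60, Pow(3, Rational(1, 2)))) ≈ 44.077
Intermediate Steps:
Function('Y')(M) = Add(6, M)
Function('L')(U) = Pow(Add(4, U), Rational(1, 2)) (Function('L')(U) = Pow(Add(U, 4), Rational(1, 2)) = Pow(Add(4, U), Rational(1, 2)))
z = Pow(3, Rational(1, 2)) (z = Pow(Add(4, -1), Rational(1, 2)) = Pow(3, Rational(1, 2)) ≈ 1.7320)
q = Mul(10, Pow(3, Rational(1, 2))) (q = Mul(Pow(3, Rational(1, 2)), Add(6, 4)) = Mul(Pow(3, Rational(1, 2)), 10) = Mul(10, Pow(3, Rational(1, 2))) ≈ 17.320)
Add(Mul(Function('X')(-6), q), 148) = Add(Mul(-6, Mul(10, Pow(3, Rational(1, 2)))), 148) = Add(Mul(-60, Pow(3, Rational(1, 2))), 148) = Add(148, Mul(-60, Pow(3, Rational(1, 2))))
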